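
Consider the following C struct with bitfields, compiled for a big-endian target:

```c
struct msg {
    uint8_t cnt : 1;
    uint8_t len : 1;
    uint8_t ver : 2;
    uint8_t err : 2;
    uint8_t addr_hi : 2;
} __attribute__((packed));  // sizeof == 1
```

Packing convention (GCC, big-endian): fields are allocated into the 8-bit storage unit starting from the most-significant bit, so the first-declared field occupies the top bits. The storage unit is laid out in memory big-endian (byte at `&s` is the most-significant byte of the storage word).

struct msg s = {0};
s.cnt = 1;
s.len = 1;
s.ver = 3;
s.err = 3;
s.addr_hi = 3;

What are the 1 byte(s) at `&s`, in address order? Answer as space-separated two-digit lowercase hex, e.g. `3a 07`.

[7+:1] cnt=1 & 0x1 = 0x1; word=0x80
[6+:1] len=1 & 0x1 = 0x1; word=0xc0
[4+:2] ver=3 & 0x3 = 0x3; word=0xf0
[2+:2] err=3 & 0x3 = 0x3; word=0xfc
[0+:2] addr_hi=3 & 0x3 = 0x3; word=0xff
word = 0xff → big-endian bytes:
  [0]=0xff

ff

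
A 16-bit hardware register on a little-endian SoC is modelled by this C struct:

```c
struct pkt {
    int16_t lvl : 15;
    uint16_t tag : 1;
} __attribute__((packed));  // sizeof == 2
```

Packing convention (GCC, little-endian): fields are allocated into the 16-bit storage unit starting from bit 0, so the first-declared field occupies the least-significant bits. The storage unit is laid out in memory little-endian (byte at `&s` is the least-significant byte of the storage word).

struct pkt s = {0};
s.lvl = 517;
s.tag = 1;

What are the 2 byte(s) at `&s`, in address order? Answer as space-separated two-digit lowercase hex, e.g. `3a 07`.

lvl (15b) val=517 bits=0x205 at bit 0: 0x0205
tag (1b) val=1 bits=0x1 at bit 15: 0x8205
word = 0x8205 → little-endian bytes:
  [0]=0x05  [1]=0x82

05 82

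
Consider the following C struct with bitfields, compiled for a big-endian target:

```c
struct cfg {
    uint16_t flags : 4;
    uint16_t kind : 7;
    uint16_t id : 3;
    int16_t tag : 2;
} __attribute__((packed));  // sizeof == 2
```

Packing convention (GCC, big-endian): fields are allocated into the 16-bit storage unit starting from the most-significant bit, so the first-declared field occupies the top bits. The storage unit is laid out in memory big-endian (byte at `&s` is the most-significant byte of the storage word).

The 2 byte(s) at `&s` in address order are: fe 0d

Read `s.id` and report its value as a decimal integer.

3

[0]=0xfe [1]=0x0d (big-endian) → word 0xfe0d
flags [12+:4] = (word>>12) & 0xf = 15
kind [5+:7] = (word>>5) & 0x7f = 112
id [2+:3] = (word>>2) & 0x7 = 3  ←
tag [0+:2] = (word>>0) & 0x3 = 1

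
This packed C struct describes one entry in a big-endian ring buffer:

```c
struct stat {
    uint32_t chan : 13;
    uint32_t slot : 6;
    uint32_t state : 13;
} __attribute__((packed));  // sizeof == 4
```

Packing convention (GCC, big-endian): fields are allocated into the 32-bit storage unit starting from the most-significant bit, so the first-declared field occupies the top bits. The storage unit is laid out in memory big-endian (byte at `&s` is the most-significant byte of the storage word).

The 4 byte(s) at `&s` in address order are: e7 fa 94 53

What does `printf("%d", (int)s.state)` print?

[0]=0xe7 [1]=0xfa [2]=0x94 [3]=0x53 (big-endian) → word 0xe7fa9453
chan [19+:13] = (word>>19) & 0x1fff = 7423
slot [13+:6] = (word>>13) & 0x3f = 20
state [0+:13] = (word>>0) & 0x1fff = 5203  ←

5203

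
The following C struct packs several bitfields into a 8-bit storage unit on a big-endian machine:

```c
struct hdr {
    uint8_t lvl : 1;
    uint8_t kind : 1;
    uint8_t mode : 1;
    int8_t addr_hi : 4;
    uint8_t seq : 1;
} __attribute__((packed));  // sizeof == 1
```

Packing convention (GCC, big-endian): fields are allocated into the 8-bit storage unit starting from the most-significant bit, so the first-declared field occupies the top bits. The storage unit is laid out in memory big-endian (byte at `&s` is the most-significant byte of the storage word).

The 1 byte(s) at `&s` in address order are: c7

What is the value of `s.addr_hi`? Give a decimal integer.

[0]=0xc7 (big-endian) → word 0xc7
lvl [7+:1] = (word>>7) & 0x1 = 1
kind [6+:1] = (word>>6) & 0x1 = 1
mode [5+:1] = (word>>5) & 0x1 = 0
addr_hi [1+:4] = (word>>1) & 0xf = 3  ←
seq [0+:1] = (word>>0) & 0x1 = 1
addr_hi signed 4b, MSB=0: value = 3

3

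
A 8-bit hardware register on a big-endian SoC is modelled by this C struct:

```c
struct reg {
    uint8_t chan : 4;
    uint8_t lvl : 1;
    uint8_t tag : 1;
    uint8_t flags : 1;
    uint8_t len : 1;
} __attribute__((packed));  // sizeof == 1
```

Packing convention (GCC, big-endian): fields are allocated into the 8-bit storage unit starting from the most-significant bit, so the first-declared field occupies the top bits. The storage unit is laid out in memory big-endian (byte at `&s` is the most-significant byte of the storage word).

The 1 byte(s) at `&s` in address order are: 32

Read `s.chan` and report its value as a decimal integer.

3

[0]=0x32 (big-endian) → word 0x32
chan:4 @ bit 4 → (0x32>>4)&0xf = 0x3  ←
lvl:1 @ bit 3 → (0x32>>3)&0x1 = 0x0
tag:1 @ bit 2 → (0x32>>2)&0x1 = 0x0
flags:1 @ bit 1 → (0x32>>1)&0x1 = 0x1
len:1 @ bit 0 → (0x32>>0)&0x1 = 0x0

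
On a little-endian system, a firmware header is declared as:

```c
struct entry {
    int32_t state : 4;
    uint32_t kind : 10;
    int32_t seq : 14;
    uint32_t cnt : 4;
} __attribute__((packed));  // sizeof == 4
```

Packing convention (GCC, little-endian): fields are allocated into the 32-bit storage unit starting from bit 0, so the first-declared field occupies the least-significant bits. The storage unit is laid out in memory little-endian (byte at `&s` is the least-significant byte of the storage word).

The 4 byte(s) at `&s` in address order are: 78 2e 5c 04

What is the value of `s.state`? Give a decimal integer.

[0]=0x78 [1]=0x2e [2]=0x5c [3]=0x04 (little-endian) → word 0x045c2e78
state:4 @ bit 0 → (0x045c2e78>>0)&0xf = 0x8  ←
kind:10 @ bit 4 → (0x045c2e78>>4)&0x3ff = 0x2e7
seq:14 @ bit 14 → (0x045c2e78>>14)&0x3fff = 0x1170
cnt:4 @ bit 28 → (0x045c2e78>>28)&0xf = 0x0
state signed 4b, MSB=1: 8 - 16 = -8

-8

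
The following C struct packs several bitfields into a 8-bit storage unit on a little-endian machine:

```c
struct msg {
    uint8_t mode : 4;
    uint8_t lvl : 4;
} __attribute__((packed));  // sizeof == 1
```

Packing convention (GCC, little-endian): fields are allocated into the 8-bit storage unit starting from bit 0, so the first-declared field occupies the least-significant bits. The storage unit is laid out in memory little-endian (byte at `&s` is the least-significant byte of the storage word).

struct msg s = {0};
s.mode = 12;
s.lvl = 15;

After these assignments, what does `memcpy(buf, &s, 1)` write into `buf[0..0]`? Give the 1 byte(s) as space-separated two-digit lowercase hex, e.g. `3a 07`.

[0+:4] mode=12 & 0xf = 0xc; word=0x0c
[4+:4] lvl=15 & 0xf = 0xf; word=0xfc
word = 0xfc → little-endian bytes:
  [0]=0xfc

fc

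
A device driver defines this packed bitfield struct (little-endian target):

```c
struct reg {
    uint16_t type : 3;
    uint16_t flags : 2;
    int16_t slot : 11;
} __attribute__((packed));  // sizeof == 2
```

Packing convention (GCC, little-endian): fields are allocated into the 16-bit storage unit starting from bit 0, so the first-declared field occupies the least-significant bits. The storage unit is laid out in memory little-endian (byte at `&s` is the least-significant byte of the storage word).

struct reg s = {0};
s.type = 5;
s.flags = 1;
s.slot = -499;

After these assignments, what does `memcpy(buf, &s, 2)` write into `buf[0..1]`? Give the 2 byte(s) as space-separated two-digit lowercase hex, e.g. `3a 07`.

ad c1

[0+:3] type=5 & 0x7 = 0x5; word=0x0005
[3+:2] flags=1 & 0x3 = 0x1; word=0x000d
[5+:11] slot=-499 & 0x7ff = 0x60d; word=0xc1ad
word = 0xc1ad → little-endian bytes:
  [0]=0xad  [1]=0xc1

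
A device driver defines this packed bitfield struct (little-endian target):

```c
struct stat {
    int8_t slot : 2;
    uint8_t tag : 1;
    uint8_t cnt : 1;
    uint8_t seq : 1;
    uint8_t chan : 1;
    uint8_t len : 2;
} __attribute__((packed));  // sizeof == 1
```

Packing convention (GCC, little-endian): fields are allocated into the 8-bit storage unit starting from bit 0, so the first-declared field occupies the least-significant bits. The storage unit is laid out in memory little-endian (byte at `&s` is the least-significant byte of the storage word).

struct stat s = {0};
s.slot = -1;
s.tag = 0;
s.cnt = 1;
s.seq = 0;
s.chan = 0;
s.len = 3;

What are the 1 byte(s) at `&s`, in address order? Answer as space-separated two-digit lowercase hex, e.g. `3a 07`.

slot (2b) val=-1 bits=0x3 at bit 0: 0x03
tag (1b) val=0 bits=0x0 at bit 2: 0x03
cnt (1b) val=1 bits=0x1 at bit 3: 0x0b
seq (1b) val=0 bits=0x0 at bit 4: 0x0b
chan (1b) val=0 bits=0x0 at bit 5: 0x0b
len (2b) val=3 bits=0x3 at bit 6: 0xcb
word = 0xcb → little-endian bytes:
  [0]=0xcb

cb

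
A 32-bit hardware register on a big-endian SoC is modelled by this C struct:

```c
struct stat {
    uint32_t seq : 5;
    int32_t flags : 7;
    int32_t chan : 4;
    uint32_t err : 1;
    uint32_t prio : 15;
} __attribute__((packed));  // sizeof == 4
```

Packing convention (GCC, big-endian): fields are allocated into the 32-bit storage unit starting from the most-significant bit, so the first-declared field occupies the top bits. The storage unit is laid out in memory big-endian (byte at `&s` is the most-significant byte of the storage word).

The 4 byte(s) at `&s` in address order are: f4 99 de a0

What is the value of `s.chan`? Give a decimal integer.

[0]=0xf4 [1]=0x99 [2]=0xde [3]=0xa0 (big-endian) → word 0xf499dea0
seq [27+:5] = (word>>27) & 0x1f = 30
flags [20+:7] = (word>>20) & 0x7f = 73
chan [16+:4] = (word>>16) & 0xf = 9  ←
err [15+:1] = (word>>15) & 0x1 = 1
prio [0+:15] = (word>>0) & 0x7fff = 24224
chan signed 4b, MSB=1: 9 - 16 = -7

-7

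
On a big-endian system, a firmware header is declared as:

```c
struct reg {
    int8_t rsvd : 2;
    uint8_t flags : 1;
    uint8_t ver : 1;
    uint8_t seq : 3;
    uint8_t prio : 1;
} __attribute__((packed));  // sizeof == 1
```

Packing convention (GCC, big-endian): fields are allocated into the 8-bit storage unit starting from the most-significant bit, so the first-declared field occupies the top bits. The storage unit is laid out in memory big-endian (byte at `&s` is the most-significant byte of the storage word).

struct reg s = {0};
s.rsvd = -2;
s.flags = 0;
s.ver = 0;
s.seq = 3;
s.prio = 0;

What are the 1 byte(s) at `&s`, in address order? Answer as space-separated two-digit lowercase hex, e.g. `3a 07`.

rsvd:2 = -2 → 0x2 << 6 → word 0x80
flags:1 = 0 → 0x0 << 5 → word 0x80
ver:1 = 0 → 0x0 << 4 → word 0x80
seq:3 = 3 → 0x3 << 1 → word 0x86
prio:1 = 0 → 0x0 << 0 → word 0x86
word = 0x86 → big-endian bytes:
  [0]=0x86

86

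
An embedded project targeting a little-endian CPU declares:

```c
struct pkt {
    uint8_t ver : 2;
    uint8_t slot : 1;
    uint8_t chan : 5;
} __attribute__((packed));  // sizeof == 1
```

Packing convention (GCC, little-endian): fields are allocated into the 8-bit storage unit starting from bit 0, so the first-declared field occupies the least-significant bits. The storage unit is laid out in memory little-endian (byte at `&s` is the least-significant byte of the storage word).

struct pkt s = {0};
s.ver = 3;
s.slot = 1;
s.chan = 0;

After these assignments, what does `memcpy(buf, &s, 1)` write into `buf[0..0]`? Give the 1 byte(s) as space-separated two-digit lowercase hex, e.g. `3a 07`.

ver (2b) val=3 bits=0x3 at bit 0: 0x03
slot (1b) val=1 bits=0x1 at bit 2: 0x07
chan (5b) val=0 bits=0x0 at bit 3: 0x07
word = 0x07 → little-endian bytes:
  [0]=0x07

07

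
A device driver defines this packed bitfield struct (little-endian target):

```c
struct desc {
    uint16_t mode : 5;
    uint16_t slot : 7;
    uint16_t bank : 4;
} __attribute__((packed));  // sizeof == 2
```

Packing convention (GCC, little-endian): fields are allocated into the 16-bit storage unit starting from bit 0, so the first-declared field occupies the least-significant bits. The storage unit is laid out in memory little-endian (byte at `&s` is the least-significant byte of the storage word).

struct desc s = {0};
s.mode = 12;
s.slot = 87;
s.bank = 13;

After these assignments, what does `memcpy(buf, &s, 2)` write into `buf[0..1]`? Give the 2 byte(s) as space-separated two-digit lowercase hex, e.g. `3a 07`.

mode:5 = 12 → 0xc << 0 → word 0x000c
slot:7 = 87 → 0x57 << 5 → word 0x0aec
bank:4 = 13 → 0xd << 12 → word 0xdaec
word = 0xdaec → little-endian bytes:
  [0]=0xec  [1]=0xda

ec da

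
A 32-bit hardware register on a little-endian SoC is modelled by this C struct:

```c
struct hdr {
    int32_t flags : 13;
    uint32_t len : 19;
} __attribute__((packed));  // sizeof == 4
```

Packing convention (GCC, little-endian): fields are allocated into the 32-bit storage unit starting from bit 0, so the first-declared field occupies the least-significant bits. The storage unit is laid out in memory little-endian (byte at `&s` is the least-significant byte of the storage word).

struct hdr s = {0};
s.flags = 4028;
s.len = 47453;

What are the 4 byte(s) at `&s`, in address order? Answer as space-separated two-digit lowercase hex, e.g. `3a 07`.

flags:13 = 4028 → 0xfbc << 0 → word 0x00000fbc
len:19 = 47453 → 0xb95d << 13 → word 0x172bafbc
word = 0x172bafbc → little-endian bytes:
  [0]=0xbc  [1]=0xaf  [2]=0x2b  [3]=0x17

bc af 2b 17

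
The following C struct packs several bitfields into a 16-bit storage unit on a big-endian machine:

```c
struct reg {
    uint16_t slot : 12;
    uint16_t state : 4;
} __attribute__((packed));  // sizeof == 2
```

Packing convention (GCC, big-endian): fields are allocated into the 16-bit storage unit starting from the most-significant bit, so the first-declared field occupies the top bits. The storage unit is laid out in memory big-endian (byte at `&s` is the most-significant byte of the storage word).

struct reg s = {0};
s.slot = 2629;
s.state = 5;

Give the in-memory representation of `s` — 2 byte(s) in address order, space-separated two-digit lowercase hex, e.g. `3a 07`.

[4+:12] slot=2629 & 0xfff = 0xa45; word=0xa450
[0+:4] state=5 & 0xf = 0x5; word=0xa455
word = 0xa455 → big-endian bytes:
  [0]=0xa4  [1]=0x55

a4 55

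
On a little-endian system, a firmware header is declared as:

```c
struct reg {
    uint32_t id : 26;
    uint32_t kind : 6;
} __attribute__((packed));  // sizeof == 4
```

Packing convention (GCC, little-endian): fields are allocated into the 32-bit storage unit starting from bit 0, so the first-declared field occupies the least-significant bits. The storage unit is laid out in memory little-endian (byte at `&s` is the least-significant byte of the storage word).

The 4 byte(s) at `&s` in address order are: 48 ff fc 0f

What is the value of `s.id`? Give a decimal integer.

66912072

[0]=0x48 [1]=0xff [2]=0xfc [3]=0x0f (little-endian) → word 0x0ffcff48
id [0+:26] = (word>>0) & 0x3ffffff = 66912072  ←
kind [26+:6] = (word>>26) & 0x3f = 3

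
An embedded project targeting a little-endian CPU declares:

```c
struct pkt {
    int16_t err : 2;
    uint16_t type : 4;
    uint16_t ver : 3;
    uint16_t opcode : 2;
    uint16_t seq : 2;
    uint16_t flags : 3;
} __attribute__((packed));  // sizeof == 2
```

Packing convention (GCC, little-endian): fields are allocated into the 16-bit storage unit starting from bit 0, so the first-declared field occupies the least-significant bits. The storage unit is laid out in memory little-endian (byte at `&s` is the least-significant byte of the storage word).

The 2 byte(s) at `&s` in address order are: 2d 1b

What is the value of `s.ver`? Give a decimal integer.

4

[0]=0x2d [1]=0x1b (little-endian) → word 0x1b2d
err:2 @ bit 0 → (0x1b2d>>0)&0x3 = 0x1
type:4 @ bit 2 → (0x1b2d>>2)&0xf = 0xb
ver:3 @ bit 6 → (0x1b2d>>6)&0x7 = 0x4  ←
opcode:2 @ bit 9 → (0x1b2d>>9)&0x3 = 0x1
seq:2 @ bit 11 → (0x1b2d>>11)&0x3 = 0x3
flags:3 @ bit 13 → (0x1b2d>>13)&0x7 = 0x0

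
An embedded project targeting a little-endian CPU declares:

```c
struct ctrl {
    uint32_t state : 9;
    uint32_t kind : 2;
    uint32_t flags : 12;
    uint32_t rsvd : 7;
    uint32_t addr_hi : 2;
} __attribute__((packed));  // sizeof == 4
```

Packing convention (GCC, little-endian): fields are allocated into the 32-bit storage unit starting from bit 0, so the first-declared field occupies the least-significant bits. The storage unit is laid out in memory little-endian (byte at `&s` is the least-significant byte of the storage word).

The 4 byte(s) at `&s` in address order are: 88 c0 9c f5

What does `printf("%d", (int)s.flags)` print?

[0]=0x88 [1]=0xc0 [2]=0x9c [3]=0xf5 (little-endian) → word 0xf59cc088
state [0+:9] = (word>>0) & 0x1ff = 136
kind [9+:2] = (word>>9) & 0x3 = 0
flags [11+:12] = (word>>11) & 0xfff = 920  ←
rsvd [23+:7] = (word>>23) & 0x7f = 107
addr_hi [30+:2] = (word>>30) & 0x3 = 3

920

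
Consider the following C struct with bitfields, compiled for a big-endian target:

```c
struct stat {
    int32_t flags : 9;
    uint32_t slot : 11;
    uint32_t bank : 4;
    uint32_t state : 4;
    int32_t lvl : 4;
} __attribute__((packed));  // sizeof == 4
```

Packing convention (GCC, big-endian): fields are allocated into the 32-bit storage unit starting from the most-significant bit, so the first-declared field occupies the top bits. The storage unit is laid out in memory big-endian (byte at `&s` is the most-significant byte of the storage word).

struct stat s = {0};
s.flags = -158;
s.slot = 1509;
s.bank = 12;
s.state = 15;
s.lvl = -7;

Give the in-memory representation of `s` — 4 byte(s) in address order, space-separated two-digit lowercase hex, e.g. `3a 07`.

b1 5e 5c f9

flags (9b) val=-158 bits=0x162 at bit 23: 0xb1000000
slot (11b) val=1509 bits=0x5e5 at bit 12: 0xb15e5000
bank (4b) val=12 bits=0xc at bit 8: 0xb15e5c00
state (4b) val=15 bits=0xf at bit 4: 0xb15e5cf0
lvl (4b) val=-7 bits=0x9 at bit 0: 0xb15e5cf9
word = 0xb15e5cf9 → big-endian bytes:
  [0]=0xb1  [1]=0x5e  [2]=0x5c  [3]=0xf9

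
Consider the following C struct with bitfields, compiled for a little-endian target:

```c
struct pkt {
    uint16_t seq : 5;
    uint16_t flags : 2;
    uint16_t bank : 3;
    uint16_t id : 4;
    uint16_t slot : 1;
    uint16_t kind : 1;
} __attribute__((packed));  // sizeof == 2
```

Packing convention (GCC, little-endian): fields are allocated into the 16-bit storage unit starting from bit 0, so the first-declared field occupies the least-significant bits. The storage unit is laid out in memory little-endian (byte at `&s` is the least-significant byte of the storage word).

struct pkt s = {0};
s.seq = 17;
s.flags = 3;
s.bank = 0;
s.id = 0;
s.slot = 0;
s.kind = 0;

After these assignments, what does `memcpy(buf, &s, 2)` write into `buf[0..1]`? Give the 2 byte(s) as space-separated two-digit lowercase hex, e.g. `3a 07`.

[0+:5] seq=17 & 0x1f = 0x11; word=0x0011
[5+:2] flags=3 & 0x3 = 0x3; word=0x0071
[7+:3] bank=0 & 0x7 = 0x0; word=0x0071
[10+:4] id=0 & 0xf = 0x0; word=0x0071
[14+:1] slot=0 & 0x1 = 0x0; word=0x0071
[15+:1] kind=0 & 0x1 = 0x0; word=0x0071
word = 0x0071 → little-endian bytes:
  [0]=0x71  [1]=0x00

71 00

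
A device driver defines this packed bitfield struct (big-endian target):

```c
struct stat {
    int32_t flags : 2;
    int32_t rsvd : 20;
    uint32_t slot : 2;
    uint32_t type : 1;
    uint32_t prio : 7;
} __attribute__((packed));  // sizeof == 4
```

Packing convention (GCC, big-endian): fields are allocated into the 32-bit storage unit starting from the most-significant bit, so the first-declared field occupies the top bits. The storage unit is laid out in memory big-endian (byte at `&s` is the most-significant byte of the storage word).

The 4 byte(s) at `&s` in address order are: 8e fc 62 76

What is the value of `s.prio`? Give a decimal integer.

118

[0]=0x8e [1]=0xfc [2]=0x62 [3]=0x76 (big-endian) → word 0x8efc6276
flags:2 @ bit 30 → (0x8efc6276>>30)&0x3 = 0x2
rsvd:20 @ bit 10 → (0x8efc6276>>10)&0xfffff = 0x3bf18
slot:2 @ bit 8 → (0x8efc6276>>8)&0x3 = 0x2
type:1 @ bit 7 → (0x8efc6276>>7)&0x1 = 0x0
prio:7 @ bit 0 → (0x8efc6276>>0)&0x7f = 0x76  ←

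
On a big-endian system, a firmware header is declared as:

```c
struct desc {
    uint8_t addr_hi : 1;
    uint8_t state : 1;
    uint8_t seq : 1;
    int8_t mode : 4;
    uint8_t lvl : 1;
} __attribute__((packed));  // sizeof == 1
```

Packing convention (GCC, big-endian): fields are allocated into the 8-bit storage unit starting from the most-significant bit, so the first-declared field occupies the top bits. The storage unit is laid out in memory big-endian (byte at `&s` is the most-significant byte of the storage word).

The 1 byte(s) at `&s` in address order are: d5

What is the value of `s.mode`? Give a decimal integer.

-6

[0]=0xd5 (big-endian) → word 0xd5
addr_hi [7+:1] = (word>>7) & 0x1 = 1
state [6+:1] = (word>>6) & 0x1 = 1
seq [5+:1] = (word>>5) & 0x1 = 0
mode [1+:4] = (word>>1) & 0xf = 10  ←
lvl [0+:1] = (word>>0) & 0x1 = 1
mode signed 4b, MSB=1: 10 - 16 = -6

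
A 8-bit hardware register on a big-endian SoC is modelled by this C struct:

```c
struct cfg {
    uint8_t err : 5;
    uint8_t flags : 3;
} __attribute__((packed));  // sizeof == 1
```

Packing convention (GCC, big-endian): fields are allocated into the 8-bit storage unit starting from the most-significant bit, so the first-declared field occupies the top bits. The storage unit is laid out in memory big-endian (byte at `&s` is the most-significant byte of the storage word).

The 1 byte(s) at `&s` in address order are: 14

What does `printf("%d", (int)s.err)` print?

[0]=0x14 (big-endian) → word 0x14
err [3+:5] = (word>>3) & 0x1f = 2  ←
flags [0+:3] = (word>>0) & 0x7 = 4

2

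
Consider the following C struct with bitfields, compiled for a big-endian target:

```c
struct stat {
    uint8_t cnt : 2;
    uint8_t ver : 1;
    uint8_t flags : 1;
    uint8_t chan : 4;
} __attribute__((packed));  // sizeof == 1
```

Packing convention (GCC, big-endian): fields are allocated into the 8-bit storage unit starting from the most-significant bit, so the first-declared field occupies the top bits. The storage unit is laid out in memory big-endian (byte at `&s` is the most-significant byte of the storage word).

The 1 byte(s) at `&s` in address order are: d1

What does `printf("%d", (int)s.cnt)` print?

3

[0]=0xd1 (big-endian) → word 0xd1
cnt:2 @ bit 6 → (0xd1>>6)&0x3 = 0x3  ←
ver:1 @ bit 5 → (0xd1>>5)&0x1 = 0x0
flags:1 @ bit 4 → (0xd1>>4)&0x1 = 0x1
chan:4 @ bit 0 → (0xd1>>0)&0xf = 0x1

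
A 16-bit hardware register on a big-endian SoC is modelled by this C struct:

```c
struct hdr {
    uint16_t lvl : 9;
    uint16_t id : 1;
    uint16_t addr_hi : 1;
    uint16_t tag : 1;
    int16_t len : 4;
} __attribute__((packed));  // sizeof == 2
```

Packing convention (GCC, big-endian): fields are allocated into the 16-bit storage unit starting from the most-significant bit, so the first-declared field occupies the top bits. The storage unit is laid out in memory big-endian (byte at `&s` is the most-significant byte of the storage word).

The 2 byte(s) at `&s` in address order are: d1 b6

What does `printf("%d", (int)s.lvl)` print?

419

[0]=0xd1 [1]=0xb6 (big-endian) → word 0xd1b6
lvl:9 @ bit 7 → (0xd1b6>>7)&0x1ff = 0x1a3  ←
id:1 @ bit 6 → (0xd1b6>>6)&0x1 = 0x0
addr_hi:1 @ bit 5 → (0xd1b6>>5)&0x1 = 0x1
tag:1 @ bit 4 → (0xd1b6>>4)&0x1 = 0x1
len:4 @ bit 0 → (0xd1b6>>0)&0xf = 0x6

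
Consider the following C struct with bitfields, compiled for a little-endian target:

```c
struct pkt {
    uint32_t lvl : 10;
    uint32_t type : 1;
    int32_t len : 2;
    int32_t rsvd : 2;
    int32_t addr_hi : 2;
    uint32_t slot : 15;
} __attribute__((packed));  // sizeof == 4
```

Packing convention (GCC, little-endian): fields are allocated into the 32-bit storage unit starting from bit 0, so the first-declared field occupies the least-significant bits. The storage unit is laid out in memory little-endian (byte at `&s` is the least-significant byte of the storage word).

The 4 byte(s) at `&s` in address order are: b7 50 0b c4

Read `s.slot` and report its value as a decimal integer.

25093

[0]=0xb7 [1]=0x50 [2]=0x0b [3]=0xc4 (little-endian) → word 0xc40b50b7
lvl:10 @ bit 0 → (0xc40b50b7>>0)&0x3ff = 0xb7
type:1 @ bit 10 → (0xc40b50b7>>10)&0x1 = 0x0
len:2 @ bit 11 → (0xc40b50b7>>11)&0x3 = 0x2
rsvd:2 @ bit 13 → (0xc40b50b7>>13)&0x3 = 0x2
addr_hi:2 @ bit 15 → (0xc40b50b7>>15)&0x3 = 0x2
slot:15 @ bit 17 → (0xc40b50b7>>17)&0x7fff = 0x6205  ←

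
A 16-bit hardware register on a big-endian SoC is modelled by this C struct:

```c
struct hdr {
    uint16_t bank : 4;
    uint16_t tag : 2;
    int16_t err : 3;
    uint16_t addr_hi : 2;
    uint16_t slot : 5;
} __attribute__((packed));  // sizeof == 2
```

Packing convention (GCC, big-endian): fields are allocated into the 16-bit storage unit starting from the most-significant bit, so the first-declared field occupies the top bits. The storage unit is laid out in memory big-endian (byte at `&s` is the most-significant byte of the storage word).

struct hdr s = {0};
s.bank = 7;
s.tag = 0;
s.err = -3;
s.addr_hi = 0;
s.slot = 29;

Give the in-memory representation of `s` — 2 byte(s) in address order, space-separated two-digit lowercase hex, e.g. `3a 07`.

72 9d

bank:4 = 7 → 0x7 << 12 → word 0x7000
tag:2 = 0 → 0x0 << 10 → word 0x7000
err:3 = -3 → 0x5 << 7 → word 0x7280
addr_hi:2 = 0 → 0x0 << 5 → word 0x7280
slot:5 = 29 → 0x1d << 0 → word 0x729d
word = 0x729d → big-endian bytes:
  [0]=0x72  [1]=0x9d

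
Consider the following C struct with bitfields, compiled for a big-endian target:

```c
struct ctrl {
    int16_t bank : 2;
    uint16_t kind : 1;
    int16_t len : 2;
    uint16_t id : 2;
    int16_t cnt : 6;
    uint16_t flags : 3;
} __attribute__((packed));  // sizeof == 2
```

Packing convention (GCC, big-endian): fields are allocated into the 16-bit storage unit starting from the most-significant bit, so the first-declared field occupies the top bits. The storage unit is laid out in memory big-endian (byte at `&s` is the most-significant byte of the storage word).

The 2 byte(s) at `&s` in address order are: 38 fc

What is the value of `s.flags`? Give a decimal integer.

4

[0]=0x38 [1]=0xfc (big-endian) → word 0x38fc
bank [14+:2] = (word>>14) & 0x3 = 0
kind [13+:1] = (word>>13) & 0x1 = 1
len [11+:2] = (word>>11) & 0x3 = 3
id [9+:2] = (word>>9) & 0x3 = 0
cnt [3+:6] = (word>>3) & 0x3f = 31
flags [0+:3] = (word>>0) & 0x7 = 4  ←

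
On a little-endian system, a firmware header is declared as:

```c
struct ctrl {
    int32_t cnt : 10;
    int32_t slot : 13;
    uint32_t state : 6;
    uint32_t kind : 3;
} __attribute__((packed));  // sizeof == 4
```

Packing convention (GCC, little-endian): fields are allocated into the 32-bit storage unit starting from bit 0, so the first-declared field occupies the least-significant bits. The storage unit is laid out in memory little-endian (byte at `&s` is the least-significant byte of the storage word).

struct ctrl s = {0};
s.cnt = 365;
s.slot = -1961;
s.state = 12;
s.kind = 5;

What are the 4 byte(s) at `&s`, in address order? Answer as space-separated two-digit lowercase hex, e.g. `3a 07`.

6d 5d 61 a6

[0+:10] cnt=365 & 0x3ff = 0x16d; word=0x0000016d
[10+:13] slot=-1961 & 0x1fff = 0x1857; word=0x00615d6d
[23+:6] state=12 & 0x3f = 0xc; word=0x06615d6d
[29+:3] kind=5 & 0x7 = 0x5; word=0xa6615d6d
word = 0xa6615d6d → little-endian bytes:
  [0]=0x6d  [1]=0x5d  [2]=0x61  [3]=0xa6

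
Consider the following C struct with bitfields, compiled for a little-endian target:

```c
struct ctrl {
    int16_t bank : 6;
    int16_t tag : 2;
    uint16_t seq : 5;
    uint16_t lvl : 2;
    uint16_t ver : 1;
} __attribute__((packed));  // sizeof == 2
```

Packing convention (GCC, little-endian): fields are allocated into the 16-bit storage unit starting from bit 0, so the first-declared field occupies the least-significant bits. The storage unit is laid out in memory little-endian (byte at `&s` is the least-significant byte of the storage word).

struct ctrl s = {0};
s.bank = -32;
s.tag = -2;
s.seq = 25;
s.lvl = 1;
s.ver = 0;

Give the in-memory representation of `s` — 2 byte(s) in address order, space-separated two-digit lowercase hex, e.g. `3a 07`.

a0 39

[0+:6] bank=-32 & 0x3f = 0x20; word=0x0020
[6+:2] tag=-2 & 0x3 = 0x2; word=0x00a0
[8+:5] seq=25 & 0x1f = 0x19; word=0x19a0
[13+:2] lvl=1 & 0x3 = 0x1; word=0x39a0
[15+:1] ver=0 & 0x1 = 0x0; word=0x39a0
word = 0x39a0 → little-endian bytes:
  [0]=0xa0  [1]=0x39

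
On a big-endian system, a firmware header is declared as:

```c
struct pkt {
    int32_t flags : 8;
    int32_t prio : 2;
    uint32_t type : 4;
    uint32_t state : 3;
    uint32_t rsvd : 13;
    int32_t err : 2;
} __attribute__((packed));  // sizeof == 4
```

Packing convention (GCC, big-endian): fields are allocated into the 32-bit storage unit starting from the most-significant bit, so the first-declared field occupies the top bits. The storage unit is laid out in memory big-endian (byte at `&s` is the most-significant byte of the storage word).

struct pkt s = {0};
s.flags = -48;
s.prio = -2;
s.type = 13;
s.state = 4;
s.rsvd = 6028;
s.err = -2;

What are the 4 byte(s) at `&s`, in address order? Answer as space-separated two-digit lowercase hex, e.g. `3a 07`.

d0 b6 5e 32

[24+:8] flags=-48 & 0xff = 0xd0; word=0xd0000000
[22+:2] prio=-2 & 0x3 = 0x2; word=0xd0800000
[18+:4] type=13 & 0xf = 0xd; word=0xd0b40000
[15+:3] state=4 & 0x7 = 0x4; word=0xd0b60000
[2+:13] rsvd=6028 & 0x1fff = 0x178c; word=0xd0b65e30
[0+:2] err=-2 & 0x3 = 0x2; word=0xd0b65e32
word = 0xd0b65e32 → big-endian bytes:
  [0]=0xd0  [1]=0xb6  [2]=0x5e  [3]=0x32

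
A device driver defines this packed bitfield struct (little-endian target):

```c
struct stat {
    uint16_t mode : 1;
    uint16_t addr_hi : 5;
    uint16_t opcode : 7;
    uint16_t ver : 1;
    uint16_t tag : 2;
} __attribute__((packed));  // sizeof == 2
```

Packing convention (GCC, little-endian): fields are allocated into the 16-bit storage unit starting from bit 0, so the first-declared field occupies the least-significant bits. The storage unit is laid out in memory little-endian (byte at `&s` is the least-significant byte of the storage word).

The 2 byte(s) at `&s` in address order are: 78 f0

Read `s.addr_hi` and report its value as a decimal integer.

[0]=0x78 [1]=0xf0 (little-endian) → word 0xf078
mode [0+:1] = (word>>0) & 0x1 = 0
addr_hi [1+:5] = (word>>1) & 0x1f = 28  ←
opcode [6+:7] = (word>>6) & 0x7f = 65
ver [13+:1] = (word>>13) & 0x1 = 1
tag [14+:2] = (word>>14) & 0x3 = 3

28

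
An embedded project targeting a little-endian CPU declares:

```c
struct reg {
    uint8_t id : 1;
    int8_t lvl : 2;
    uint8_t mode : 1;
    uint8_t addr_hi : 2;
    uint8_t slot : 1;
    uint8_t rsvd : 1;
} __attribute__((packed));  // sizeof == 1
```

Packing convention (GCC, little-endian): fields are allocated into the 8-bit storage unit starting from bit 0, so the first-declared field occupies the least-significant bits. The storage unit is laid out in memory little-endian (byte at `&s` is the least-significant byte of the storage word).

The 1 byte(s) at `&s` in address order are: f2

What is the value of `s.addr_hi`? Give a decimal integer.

[0]=0xf2 (little-endian) → word 0xf2
id:1 @ bit 0 → (0xf2>>0)&0x1 = 0x0
lvl:2 @ bit 1 → (0xf2>>1)&0x3 = 0x1
mode:1 @ bit 3 → (0xf2>>3)&0x1 = 0x0
addr_hi:2 @ bit 4 → (0xf2>>4)&0x3 = 0x3  ←
slot:1 @ bit 6 → (0xf2>>6)&0x1 = 0x1
rsvd:1 @ bit 7 → (0xf2>>7)&0x1 = 0x1

3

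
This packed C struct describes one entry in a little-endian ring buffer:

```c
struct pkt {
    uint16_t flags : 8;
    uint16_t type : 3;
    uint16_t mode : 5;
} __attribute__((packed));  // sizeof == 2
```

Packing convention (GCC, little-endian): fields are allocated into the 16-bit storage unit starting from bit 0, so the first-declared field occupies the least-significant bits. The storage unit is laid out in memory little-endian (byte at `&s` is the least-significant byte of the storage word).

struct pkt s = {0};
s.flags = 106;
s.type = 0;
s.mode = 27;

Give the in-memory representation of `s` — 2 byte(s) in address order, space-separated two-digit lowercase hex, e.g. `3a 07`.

[0+:8] flags=106 & 0xff = 0x6a; word=0x006a
[8+:3] type=0 & 0x7 = 0x0; word=0x006a
[11+:5] mode=27 & 0x1f = 0x1b; word=0xd86a
word = 0xd86a → little-endian bytes:
  [0]=0x6a  [1]=0xd8

6a d8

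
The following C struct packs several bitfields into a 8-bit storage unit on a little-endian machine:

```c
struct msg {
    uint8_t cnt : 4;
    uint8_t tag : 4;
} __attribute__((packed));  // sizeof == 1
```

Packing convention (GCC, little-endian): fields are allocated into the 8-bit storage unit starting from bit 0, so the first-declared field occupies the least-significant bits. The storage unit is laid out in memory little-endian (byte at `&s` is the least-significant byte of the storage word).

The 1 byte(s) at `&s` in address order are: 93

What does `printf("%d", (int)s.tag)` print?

[0]=0x93 (little-endian) → word 0x93
cnt [0+:4] = (word>>0) & 0xf = 3
tag [4+:4] = (word>>4) & 0xf = 9  ←

9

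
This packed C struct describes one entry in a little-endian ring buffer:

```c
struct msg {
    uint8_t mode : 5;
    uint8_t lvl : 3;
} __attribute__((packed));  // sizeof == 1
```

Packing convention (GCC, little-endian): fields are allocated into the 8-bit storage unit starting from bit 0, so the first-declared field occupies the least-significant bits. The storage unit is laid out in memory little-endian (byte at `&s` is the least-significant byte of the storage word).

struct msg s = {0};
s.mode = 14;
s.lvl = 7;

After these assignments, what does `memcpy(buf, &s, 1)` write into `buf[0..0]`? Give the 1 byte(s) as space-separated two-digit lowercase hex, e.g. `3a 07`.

[0+:5] mode=14 & 0x1f = 0xe; word=0x0e
[5+:3] lvl=7 & 0x7 = 0x7; word=0xee
word = 0xee → little-endian bytes:
  [0]=0xee

ee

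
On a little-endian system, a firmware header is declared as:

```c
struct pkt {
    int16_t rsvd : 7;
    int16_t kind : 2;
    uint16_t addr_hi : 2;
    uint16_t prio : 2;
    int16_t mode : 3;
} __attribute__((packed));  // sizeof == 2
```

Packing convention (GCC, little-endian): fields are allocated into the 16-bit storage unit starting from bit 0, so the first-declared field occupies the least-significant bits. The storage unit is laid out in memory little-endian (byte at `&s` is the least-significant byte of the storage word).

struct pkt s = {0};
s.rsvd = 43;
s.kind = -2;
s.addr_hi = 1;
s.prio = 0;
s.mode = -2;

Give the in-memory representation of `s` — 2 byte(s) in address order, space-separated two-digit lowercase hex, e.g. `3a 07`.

rsvd:7 = 43 → 0x2b << 0 → word 0x002b
kind:2 = -2 → 0x2 << 7 → word 0x012b
addr_hi:2 = 1 → 0x1 << 9 → word 0x032b
prio:2 = 0 → 0x0 << 11 → word 0x032b
mode:3 = -2 → 0x6 << 13 → word 0xc32b
word = 0xc32b → little-endian bytes:
  [0]=0x2b  [1]=0xc3

2b c3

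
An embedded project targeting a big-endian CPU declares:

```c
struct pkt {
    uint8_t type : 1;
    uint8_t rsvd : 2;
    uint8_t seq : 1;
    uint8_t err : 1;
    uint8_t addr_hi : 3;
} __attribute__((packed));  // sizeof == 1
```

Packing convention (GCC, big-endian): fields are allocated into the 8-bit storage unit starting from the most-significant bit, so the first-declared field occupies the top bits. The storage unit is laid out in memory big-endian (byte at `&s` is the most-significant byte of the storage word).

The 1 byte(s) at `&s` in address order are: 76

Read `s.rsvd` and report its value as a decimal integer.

3

[0]=0x76 (big-endian) → word 0x76
type [7+:1] = (word>>7) & 0x1 = 0
rsvd [5+:2] = (word>>5) & 0x3 = 3  ←
seq [4+:1] = (word>>4) & 0x1 = 1
err [3+:1] = (word>>3) & 0x1 = 0
addr_hi [0+:3] = (word>>0) & 0x7 = 6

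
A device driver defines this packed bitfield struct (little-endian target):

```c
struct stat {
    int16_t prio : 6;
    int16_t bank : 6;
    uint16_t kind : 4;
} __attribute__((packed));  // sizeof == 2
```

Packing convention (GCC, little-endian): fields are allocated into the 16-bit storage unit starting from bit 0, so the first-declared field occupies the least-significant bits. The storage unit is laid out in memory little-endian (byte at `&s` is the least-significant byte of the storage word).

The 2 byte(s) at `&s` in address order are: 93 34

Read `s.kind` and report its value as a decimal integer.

3

[0]=0x93 [1]=0x34 (little-endian) → word 0x3493
prio:6 @ bit 0 → (0x3493>>0)&0x3f = 0x13
bank:6 @ bit 6 → (0x3493>>6)&0x3f = 0x12
kind:4 @ bit 12 → (0x3493>>12)&0xf = 0x3  ←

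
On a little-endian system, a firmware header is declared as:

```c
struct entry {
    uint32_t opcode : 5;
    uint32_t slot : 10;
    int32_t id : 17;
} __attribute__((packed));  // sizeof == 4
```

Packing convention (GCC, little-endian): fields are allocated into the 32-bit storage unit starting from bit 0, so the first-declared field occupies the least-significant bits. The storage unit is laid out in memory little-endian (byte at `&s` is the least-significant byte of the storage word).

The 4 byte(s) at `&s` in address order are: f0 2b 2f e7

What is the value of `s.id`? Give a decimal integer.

-12706

[0]=0xf0 [1]=0x2b [2]=0x2f [3]=0xe7 (little-endian) → word 0xe72f2bf0
opcode:5 @ bit 0 → (0xe72f2bf0>>0)&0x1f = 0x10
slot:10 @ bit 5 → (0xe72f2bf0>>5)&0x3ff = 0x15f
id:17 @ bit 15 → (0xe72f2bf0>>15)&0x1ffff = 0x1ce5e  ←
id signed 17b, MSB=1: 118366 - 131072 = -12706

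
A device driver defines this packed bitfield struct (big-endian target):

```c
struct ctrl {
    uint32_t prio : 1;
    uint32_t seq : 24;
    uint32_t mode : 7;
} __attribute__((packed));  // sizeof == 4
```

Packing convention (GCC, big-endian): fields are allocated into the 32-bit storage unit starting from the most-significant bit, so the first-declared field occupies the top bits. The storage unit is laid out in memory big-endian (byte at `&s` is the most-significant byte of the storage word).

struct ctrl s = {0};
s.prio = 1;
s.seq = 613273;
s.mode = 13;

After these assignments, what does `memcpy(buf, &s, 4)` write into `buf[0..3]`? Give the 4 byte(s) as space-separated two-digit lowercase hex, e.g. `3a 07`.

prio:1 = 1 → 0x1 << 31 → word 0x80000000
seq:24 = 613273 → 0x95b99 << 7 → word 0x84adcc80
mode:7 = 13 → 0xd << 0 → word 0x84adcc8d
word = 0x84adcc8d → big-endian bytes:
  [0]=0x84  [1]=0xad  [2]=0xcc  [3]=0x8d

84 ad cc 8d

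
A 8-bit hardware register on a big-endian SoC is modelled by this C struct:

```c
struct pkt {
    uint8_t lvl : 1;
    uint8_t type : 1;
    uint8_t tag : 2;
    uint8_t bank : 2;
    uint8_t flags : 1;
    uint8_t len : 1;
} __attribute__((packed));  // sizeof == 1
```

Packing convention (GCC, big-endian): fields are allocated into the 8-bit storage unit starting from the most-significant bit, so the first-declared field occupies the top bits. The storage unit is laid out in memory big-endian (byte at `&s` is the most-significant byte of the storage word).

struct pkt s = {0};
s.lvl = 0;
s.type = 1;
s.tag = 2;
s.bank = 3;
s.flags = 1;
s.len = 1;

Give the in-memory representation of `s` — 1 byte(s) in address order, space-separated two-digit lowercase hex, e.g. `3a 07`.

6f

[7+:1] lvl=0 & 0x1 = 0x0; word=0x00
[6+:1] type=1 & 0x1 = 0x1; word=0x40
[4+:2] tag=2 & 0x3 = 0x2; word=0x60
[2+:2] bank=3 & 0x3 = 0x3; word=0x6c
[1+:1] flags=1 & 0x1 = 0x1; word=0x6e
[0+:1] len=1 & 0x1 = 0x1; word=0x6f
word = 0x6f → big-endian bytes:
  [0]=0x6f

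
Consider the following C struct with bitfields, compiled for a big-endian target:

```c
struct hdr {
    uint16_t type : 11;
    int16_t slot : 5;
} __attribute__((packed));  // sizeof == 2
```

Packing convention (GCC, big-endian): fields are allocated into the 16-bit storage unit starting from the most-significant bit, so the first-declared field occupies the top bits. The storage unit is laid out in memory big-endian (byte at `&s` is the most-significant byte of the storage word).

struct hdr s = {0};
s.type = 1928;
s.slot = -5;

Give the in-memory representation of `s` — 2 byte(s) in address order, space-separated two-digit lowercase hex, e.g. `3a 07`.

type:11 = 1928 → 0x788 << 5 → word 0xf100
slot:5 = -5 → 0x1b << 0 → word 0xf11b
word = 0xf11b → big-endian bytes:
  [0]=0xf1  [1]=0x1b

f1 1b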